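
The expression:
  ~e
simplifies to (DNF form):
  ~e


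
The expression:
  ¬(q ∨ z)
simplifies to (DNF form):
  ¬q ∧ ¬z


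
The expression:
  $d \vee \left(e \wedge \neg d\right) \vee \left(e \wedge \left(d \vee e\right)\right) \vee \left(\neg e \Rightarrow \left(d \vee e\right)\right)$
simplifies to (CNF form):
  $d \vee e$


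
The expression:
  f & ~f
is never true.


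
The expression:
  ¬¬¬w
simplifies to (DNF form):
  ¬w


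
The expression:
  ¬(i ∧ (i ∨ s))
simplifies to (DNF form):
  ¬i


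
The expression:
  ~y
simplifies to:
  ~y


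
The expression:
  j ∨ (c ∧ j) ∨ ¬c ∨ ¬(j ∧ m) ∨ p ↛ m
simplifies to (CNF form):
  True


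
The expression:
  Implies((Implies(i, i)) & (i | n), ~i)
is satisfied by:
  {i: False}


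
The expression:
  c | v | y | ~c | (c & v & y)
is always true.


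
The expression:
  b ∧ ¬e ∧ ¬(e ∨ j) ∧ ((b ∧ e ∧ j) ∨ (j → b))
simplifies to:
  b ∧ ¬e ∧ ¬j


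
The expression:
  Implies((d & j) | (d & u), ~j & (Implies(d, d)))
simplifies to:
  ~d | ~j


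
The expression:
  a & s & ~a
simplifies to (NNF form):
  False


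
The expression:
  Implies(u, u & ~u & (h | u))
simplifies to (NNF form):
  ~u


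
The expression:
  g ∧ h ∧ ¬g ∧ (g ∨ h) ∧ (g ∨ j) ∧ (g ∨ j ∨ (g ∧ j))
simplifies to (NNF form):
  False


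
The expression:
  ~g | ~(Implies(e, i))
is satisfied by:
  {e: True, i: False, g: False}
  {i: False, g: False, e: False}
  {e: True, i: True, g: False}
  {i: True, e: False, g: False}
  {g: True, e: True, i: False}


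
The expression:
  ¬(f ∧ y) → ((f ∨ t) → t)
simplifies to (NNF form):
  t ∨ y ∨ ¬f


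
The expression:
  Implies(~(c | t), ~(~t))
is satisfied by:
  {t: True, c: True}
  {t: True, c: False}
  {c: True, t: False}


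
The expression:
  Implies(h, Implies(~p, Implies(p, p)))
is always true.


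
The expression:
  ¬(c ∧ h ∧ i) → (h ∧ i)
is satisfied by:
  {h: True, i: True}


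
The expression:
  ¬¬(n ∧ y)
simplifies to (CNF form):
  n ∧ y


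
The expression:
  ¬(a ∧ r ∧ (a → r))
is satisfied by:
  {a: False, r: False}
  {r: True, a: False}
  {a: True, r: False}


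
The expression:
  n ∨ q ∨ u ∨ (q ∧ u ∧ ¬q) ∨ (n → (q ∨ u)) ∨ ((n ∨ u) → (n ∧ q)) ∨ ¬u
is always true.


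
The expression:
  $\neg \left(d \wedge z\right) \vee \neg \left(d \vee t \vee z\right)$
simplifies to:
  $\neg d \vee \neg z$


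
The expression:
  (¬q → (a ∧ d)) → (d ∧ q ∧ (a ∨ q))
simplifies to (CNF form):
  (d ∨ ¬q) ∧ (q ∨ ¬q) ∧ (d ∨ ¬a ∨ ¬d) ∧ (d ∨ ¬a ∨ ¬q) ∧ (d ∨ ¬d ∨ ¬q) ∧ (q ∨ ¬a ∨ ¬d) ∧ (q ∨ ¬a ∨ ¬q) ∧ (q ∨ ¬d ∨ ¬q)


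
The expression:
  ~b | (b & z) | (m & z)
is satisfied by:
  {z: True, b: False}
  {b: False, z: False}
  {b: True, z: True}


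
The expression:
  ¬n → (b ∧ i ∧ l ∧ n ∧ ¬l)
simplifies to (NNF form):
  n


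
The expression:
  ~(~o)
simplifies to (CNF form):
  o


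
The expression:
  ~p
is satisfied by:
  {p: False}


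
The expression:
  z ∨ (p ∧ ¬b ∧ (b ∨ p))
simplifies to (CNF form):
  (p ∨ z) ∧ (z ∨ ¬b)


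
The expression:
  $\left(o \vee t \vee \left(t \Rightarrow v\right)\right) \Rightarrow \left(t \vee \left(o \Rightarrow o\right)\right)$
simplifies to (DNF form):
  $\text{True}$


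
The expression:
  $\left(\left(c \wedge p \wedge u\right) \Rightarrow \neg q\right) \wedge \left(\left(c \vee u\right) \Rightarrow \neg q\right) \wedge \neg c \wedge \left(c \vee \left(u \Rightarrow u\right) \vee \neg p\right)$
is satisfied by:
  {u: False, c: False, q: False}
  {q: True, u: False, c: False}
  {u: True, q: False, c: False}


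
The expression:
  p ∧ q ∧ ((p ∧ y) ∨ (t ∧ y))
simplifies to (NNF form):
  p ∧ q ∧ y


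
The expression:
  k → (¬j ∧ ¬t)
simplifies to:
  (¬j ∧ ¬t) ∨ ¬k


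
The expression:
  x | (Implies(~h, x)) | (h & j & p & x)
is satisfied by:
  {x: True, h: True}
  {x: True, h: False}
  {h: True, x: False}


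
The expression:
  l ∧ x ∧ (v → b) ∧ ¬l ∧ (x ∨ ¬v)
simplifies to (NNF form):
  False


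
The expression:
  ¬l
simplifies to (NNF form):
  ¬l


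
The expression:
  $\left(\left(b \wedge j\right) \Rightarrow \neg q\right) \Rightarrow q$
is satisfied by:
  {q: True}


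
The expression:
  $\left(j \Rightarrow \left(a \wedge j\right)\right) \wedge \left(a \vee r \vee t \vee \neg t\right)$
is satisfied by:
  {a: True, j: False}
  {j: False, a: False}
  {j: True, a: True}


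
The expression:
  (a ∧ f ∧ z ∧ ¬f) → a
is always true.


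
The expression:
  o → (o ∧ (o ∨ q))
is always true.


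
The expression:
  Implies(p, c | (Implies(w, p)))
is always true.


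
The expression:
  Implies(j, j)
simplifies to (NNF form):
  True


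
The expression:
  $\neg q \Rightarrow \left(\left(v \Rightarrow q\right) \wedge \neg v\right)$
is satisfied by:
  {q: True, v: False}
  {v: False, q: False}
  {v: True, q: True}


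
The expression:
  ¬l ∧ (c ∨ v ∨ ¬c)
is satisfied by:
  {l: False}


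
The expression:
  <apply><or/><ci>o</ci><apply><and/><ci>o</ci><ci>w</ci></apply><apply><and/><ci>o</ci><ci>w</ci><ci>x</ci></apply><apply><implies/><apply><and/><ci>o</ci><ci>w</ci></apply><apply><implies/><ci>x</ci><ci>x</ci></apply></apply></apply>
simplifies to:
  <true/>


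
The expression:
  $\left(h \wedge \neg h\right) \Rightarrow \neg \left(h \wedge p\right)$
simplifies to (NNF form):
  $\text{True}$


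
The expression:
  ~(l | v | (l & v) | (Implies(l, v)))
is never true.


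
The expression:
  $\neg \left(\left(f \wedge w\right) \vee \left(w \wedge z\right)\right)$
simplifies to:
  $\left(\neg f \wedge \neg z\right) \vee \neg w$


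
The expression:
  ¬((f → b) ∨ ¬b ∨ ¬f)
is never true.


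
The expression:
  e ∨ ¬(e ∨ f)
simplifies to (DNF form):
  e ∨ ¬f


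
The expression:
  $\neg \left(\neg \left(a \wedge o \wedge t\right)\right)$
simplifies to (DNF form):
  $a \wedge o \wedge t$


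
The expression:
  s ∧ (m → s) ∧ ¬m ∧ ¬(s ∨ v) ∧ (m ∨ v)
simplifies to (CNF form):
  False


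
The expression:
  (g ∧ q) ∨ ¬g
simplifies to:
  q ∨ ¬g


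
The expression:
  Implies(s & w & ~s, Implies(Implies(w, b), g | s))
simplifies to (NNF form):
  True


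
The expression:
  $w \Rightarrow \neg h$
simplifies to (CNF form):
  $\neg h \vee \neg w$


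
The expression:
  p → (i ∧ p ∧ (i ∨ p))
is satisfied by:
  {i: True, p: False}
  {p: False, i: False}
  {p: True, i: True}


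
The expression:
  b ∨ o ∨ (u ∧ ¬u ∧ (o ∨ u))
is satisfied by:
  {b: True, o: True}
  {b: True, o: False}
  {o: True, b: False}


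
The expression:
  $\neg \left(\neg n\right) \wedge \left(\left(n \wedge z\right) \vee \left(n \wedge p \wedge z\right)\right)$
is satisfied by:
  {z: True, n: True}


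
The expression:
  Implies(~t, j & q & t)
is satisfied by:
  {t: True}


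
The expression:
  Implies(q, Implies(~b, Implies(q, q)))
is always true.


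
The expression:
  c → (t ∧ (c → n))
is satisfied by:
  {t: True, n: True, c: False}
  {t: True, n: False, c: False}
  {n: True, t: False, c: False}
  {t: False, n: False, c: False}
  {t: True, c: True, n: True}


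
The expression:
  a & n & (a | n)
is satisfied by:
  {a: True, n: True}


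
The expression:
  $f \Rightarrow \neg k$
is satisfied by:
  {k: False, f: False}
  {f: True, k: False}
  {k: True, f: False}


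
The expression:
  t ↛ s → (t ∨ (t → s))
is always true.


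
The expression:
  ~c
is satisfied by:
  {c: False}


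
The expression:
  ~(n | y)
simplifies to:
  ~n & ~y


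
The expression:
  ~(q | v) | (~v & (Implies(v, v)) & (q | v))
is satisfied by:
  {v: False}


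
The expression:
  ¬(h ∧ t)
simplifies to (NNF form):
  ¬h ∨ ¬t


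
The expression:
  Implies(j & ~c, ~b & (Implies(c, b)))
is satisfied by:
  {c: True, b: False, j: False}
  {c: False, b: False, j: False}
  {j: True, c: True, b: False}
  {j: True, c: False, b: False}
  {b: True, c: True, j: False}
  {b: True, c: False, j: False}
  {b: True, j: True, c: True}


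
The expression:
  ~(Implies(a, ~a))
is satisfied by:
  {a: True}


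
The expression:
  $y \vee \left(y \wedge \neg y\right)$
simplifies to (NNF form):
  $y$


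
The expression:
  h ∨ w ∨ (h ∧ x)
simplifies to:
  h ∨ w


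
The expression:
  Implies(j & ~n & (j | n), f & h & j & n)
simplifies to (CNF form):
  n | ~j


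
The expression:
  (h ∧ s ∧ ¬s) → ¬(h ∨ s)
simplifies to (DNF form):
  True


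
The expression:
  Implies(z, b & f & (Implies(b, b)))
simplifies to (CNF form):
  (b | ~z) & (f | ~z)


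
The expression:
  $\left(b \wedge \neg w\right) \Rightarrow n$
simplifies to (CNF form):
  $n \vee w \vee \neg b$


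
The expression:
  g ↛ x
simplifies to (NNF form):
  g ∧ ¬x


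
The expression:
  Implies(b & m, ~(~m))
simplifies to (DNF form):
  True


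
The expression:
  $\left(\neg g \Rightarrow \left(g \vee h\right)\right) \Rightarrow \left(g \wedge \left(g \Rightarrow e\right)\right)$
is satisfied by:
  {e: True, h: False, g: False}
  {h: False, g: False, e: False}
  {g: True, e: True, h: False}
  {g: True, e: True, h: True}


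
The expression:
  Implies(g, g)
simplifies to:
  True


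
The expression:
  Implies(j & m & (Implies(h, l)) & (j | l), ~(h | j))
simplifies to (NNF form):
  ~j | ~m | (h & ~l)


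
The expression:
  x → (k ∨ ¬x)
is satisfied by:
  {k: True, x: False}
  {x: False, k: False}
  {x: True, k: True}


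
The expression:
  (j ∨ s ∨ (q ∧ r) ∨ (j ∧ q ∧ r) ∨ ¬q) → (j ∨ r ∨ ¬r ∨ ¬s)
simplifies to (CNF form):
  True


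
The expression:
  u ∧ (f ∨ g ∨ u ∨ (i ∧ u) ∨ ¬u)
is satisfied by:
  {u: True}


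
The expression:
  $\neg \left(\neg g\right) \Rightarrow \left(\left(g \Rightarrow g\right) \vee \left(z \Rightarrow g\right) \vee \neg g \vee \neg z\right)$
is always true.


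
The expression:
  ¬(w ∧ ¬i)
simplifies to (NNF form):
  i ∨ ¬w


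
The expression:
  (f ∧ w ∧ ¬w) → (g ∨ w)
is always true.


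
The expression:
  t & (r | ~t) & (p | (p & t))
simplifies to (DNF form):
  p & r & t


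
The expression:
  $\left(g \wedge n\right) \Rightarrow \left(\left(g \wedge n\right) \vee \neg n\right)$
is always true.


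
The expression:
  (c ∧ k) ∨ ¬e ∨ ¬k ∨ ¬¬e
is always true.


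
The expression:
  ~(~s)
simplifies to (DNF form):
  s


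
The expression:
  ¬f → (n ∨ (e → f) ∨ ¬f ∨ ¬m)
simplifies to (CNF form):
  True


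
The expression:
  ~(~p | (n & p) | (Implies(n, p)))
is never true.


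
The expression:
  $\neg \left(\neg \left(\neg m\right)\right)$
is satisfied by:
  {m: False}


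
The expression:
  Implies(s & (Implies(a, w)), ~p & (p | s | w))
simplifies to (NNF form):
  ~p | ~s | (a & ~w)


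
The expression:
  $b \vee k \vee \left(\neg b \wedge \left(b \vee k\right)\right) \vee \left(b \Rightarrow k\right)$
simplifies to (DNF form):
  $\text{True}$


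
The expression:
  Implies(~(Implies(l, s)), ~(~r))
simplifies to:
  r | s | ~l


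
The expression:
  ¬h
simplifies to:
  ¬h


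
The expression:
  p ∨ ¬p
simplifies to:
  True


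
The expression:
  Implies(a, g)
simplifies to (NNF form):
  g | ~a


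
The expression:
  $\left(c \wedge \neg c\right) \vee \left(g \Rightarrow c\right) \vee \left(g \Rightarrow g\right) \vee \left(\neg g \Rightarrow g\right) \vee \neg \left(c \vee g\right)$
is always true.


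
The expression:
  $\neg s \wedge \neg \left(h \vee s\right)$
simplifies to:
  $\neg h \wedge \neg s$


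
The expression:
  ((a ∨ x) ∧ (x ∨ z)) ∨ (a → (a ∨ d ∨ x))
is always true.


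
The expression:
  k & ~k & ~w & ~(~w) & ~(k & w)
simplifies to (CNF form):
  False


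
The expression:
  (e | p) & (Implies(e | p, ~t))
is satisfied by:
  {e: True, p: True, t: False}
  {e: True, t: False, p: False}
  {p: True, t: False, e: False}


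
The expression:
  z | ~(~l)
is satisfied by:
  {z: True, l: True}
  {z: True, l: False}
  {l: True, z: False}


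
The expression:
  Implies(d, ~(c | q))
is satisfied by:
  {q: False, d: False, c: False}
  {c: True, q: False, d: False}
  {q: True, c: False, d: False}
  {c: True, q: True, d: False}
  {d: True, c: False, q: False}


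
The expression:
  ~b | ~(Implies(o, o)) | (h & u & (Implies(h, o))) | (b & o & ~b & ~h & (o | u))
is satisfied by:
  {u: True, h: True, o: True, b: False}
  {u: True, h: True, o: False, b: False}
  {u: True, o: True, h: False, b: False}
  {u: True, o: False, h: False, b: False}
  {h: True, o: True, u: False, b: False}
  {h: True, o: False, u: False, b: False}
  {o: True, u: False, h: False, b: False}
  {o: False, u: False, h: False, b: False}
  {b: True, u: True, h: True, o: True}


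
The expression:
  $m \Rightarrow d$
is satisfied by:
  {d: True, m: False}
  {m: False, d: False}
  {m: True, d: True}


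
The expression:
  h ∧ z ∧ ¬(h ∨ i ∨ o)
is never true.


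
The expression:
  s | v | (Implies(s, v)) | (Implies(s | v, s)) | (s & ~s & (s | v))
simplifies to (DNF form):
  True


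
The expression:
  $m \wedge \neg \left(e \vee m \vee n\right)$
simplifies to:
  $\text{False}$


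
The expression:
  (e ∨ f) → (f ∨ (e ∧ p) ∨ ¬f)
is always true.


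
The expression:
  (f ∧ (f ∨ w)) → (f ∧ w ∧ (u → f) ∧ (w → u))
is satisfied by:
  {u: True, w: True, f: False}
  {u: True, w: False, f: False}
  {w: True, u: False, f: False}
  {u: False, w: False, f: False}
  {f: True, u: True, w: True}


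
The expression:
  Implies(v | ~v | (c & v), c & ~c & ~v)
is never true.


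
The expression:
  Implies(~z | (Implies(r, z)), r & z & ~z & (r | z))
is never true.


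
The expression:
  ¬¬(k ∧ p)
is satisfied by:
  {p: True, k: True}


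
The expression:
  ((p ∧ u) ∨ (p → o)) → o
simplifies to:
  o ∨ (p ∧ ¬u)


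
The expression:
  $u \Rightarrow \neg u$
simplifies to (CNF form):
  $\neg u$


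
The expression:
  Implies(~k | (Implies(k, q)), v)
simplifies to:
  v | (k & ~q)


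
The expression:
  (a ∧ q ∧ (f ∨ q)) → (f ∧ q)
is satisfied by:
  {f: True, q: False, a: False}
  {f: False, q: False, a: False}
  {a: True, f: True, q: False}
  {a: True, f: False, q: False}
  {q: True, f: True, a: False}
  {q: True, f: False, a: False}
  {q: True, a: True, f: True}


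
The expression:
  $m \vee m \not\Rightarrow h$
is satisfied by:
  {m: True}


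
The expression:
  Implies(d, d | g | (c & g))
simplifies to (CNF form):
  True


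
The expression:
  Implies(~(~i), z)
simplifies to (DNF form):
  z | ~i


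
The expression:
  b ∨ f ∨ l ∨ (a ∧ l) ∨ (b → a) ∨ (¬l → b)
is always true.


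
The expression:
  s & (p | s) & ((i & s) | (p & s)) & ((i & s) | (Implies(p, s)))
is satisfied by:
  {s: True, i: True, p: True}
  {s: True, i: True, p: False}
  {s: True, p: True, i: False}


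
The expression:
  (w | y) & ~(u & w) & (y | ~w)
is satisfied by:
  {y: True, w: False, u: False}
  {u: True, y: True, w: False}
  {w: True, y: True, u: False}


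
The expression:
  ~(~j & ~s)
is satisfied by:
  {s: True, j: True}
  {s: True, j: False}
  {j: True, s: False}


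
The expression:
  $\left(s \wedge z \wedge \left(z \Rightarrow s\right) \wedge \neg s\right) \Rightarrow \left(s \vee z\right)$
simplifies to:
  $\text{True}$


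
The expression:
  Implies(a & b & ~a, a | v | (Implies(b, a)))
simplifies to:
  True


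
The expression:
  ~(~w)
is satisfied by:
  {w: True}


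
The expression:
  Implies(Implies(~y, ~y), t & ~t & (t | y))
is never true.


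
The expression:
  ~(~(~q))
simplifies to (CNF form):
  ~q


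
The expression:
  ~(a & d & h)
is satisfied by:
  {h: False, d: False, a: False}
  {a: True, h: False, d: False}
  {d: True, h: False, a: False}
  {a: True, d: True, h: False}
  {h: True, a: False, d: False}
  {a: True, h: True, d: False}
  {d: True, h: True, a: False}


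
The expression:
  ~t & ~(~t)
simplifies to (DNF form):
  False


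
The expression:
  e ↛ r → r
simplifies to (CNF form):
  r ∨ ¬e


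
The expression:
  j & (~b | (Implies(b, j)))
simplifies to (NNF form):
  j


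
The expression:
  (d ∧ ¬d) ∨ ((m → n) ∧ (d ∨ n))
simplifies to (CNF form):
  (d ∨ n) ∧ (n ∨ ¬m)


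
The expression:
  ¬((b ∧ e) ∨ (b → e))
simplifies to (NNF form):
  b ∧ ¬e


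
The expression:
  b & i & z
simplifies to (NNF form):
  b & i & z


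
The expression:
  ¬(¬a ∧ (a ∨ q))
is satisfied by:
  {a: True, q: False}
  {q: False, a: False}
  {q: True, a: True}


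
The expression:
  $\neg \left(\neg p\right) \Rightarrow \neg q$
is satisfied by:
  {p: False, q: False}
  {q: True, p: False}
  {p: True, q: False}


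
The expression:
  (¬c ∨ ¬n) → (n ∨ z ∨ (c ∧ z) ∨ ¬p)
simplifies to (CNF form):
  n ∨ z ∨ ¬p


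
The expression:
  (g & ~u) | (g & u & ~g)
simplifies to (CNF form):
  g & ~u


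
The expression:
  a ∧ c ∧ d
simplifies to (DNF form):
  a ∧ c ∧ d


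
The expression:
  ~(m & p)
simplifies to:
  ~m | ~p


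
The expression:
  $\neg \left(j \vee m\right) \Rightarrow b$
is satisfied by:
  {b: True, m: True, j: True}
  {b: True, m: True, j: False}
  {b: True, j: True, m: False}
  {b: True, j: False, m: False}
  {m: True, j: True, b: False}
  {m: True, j: False, b: False}
  {j: True, m: False, b: False}


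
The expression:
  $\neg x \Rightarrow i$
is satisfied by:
  {i: True, x: True}
  {i: True, x: False}
  {x: True, i: False}


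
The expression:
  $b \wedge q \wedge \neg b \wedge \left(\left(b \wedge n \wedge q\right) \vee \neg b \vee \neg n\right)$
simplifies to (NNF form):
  $\text{False}$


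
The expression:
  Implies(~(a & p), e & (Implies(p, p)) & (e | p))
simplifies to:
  e | (a & p)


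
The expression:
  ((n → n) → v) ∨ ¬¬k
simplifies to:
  k ∨ v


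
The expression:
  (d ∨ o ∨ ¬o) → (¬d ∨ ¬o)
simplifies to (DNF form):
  ¬d ∨ ¬o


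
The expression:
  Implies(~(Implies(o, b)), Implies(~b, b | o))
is always true.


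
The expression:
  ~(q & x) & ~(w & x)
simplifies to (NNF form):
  ~x | (~q & ~w)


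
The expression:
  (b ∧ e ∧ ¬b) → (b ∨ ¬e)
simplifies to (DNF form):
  True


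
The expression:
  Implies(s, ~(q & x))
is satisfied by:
  {s: False, q: False, x: False}
  {x: True, s: False, q: False}
  {q: True, s: False, x: False}
  {x: True, q: True, s: False}
  {s: True, x: False, q: False}
  {x: True, s: True, q: False}
  {q: True, s: True, x: False}


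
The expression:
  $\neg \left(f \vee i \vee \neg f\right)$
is never true.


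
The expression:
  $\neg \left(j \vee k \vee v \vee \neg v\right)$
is never true.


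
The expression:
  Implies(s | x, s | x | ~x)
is always true.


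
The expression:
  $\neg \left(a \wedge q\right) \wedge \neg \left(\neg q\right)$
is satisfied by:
  {q: True, a: False}


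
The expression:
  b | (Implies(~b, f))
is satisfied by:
  {b: True, f: True}
  {b: True, f: False}
  {f: True, b: False}


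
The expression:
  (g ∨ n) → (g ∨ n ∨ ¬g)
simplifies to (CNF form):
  True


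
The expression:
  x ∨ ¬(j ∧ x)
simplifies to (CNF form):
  True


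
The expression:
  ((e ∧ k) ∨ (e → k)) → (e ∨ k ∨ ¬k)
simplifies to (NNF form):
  True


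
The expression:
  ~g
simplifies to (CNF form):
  ~g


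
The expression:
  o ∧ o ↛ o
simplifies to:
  False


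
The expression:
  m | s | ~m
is always true.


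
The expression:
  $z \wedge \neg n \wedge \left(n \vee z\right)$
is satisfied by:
  {z: True, n: False}


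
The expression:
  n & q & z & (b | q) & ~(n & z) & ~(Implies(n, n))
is never true.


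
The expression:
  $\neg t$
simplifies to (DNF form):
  $\neg t$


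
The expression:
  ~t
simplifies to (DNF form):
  ~t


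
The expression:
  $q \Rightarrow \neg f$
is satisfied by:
  {q: False, f: False}
  {f: True, q: False}
  {q: True, f: False}


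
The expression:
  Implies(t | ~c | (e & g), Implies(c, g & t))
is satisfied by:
  {g: False, c: False, t: False, e: False}
  {e: True, g: False, c: False, t: False}
  {g: True, e: False, c: False, t: False}
  {e: True, g: True, c: False, t: False}
  {t: True, e: False, g: False, c: False}
  {e: True, t: True, g: False, c: False}
  {t: True, g: True, e: False, c: False}
  {e: True, t: True, g: True, c: False}
  {c: True, t: False, g: False, e: False}
  {c: True, e: True, t: False, g: False}
  {c: True, g: True, t: False, e: False}
  {c: True, t: True, g: True, e: False}
  {e: True, c: True, t: True, g: True}


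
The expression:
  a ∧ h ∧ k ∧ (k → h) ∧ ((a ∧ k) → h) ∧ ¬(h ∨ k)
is never true.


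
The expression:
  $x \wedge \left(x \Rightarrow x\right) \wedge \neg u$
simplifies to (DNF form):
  $x \wedge \neg u$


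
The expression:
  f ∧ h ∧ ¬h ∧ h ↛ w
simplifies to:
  False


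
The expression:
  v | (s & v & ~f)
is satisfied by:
  {v: True}


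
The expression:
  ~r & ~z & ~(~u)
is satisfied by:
  {u: True, r: False, z: False}


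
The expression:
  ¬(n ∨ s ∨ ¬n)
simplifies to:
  False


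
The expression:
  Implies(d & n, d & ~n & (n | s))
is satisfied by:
  {d: False, n: False}
  {n: True, d: False}
  {d: True, n: False}


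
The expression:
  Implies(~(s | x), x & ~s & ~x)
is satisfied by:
  {x: True, s: True}
  {x: True, s: False}
  {s: True, x: False}


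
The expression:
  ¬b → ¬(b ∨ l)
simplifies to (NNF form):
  b ∨ ¬l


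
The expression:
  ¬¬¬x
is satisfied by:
  {x: False}


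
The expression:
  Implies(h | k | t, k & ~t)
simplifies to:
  ~t & (k | ~h)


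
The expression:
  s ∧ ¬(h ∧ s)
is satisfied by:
  {s: True, h: False}


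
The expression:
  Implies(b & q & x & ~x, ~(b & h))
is always true.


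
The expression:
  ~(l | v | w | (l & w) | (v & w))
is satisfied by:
  {v: False, w: False, l: False}


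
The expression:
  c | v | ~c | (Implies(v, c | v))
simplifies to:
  True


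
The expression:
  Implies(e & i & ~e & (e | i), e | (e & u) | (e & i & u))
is always true.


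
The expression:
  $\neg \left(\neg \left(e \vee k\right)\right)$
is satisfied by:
  {k: True, e: True}
  {k: True, e: False}
  {e: True, k: False}


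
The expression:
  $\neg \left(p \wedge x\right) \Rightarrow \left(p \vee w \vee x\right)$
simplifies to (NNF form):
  $p \vee w \vee x$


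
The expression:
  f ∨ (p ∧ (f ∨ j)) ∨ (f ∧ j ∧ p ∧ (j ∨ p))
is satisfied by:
  {p: True, f: True, j: True}
  {p: True, f: True, j: False}
  {f: True, j: True, p: False}
  {f: True, j: False, p: False}
  {p: True, j: True, f: False}


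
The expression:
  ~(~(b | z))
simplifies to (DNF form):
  b | z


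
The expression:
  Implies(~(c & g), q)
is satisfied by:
  {q: True, g: True, c: True}
  {q: True, g: True, c: False}
  {q: True, c: True, g: False}
  {q: True, c: False, g: False}
  {g: True, c: True, q: False}


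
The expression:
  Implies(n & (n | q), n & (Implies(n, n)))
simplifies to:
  True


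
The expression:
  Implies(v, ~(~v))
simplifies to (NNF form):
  True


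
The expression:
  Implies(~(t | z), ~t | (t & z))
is always true.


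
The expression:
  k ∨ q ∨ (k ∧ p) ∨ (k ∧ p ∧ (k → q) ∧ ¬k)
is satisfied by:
  {k: True, q: True}
  {k: True, q: False}
  {q: True, k: False}


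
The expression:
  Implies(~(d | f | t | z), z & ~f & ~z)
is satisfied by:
  {d: True, t: True, z: True, f: True}
  {d: True, t: True, z: True, f: False}
  {d: True, t: True, f: True, z: False}
  {d: True, t: True, f: False, z: False}
  {d: True, z: True, f: True, t: False}
  {d: True, z: True, f: False, t: False}
  {d: True, z: False, f: True, t: False}
  {d: True, z: False, f: False, t: False}
  {t: True, z: True, f: True, d: False}
  {t: True, z: True, f: False, d: False}
  {t: True, f: True, z: False, d: False}
  {t: True, f: False, z: False, d: False}
  {z: True, f: True, t: False, d: False}
  {z: True, t: False, f: False, d: False}
  {f: True, t: False, z: False, d: False}


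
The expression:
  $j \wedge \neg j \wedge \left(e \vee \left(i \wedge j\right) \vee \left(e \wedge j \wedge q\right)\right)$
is never true.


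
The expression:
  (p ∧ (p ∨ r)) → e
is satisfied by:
  {e: True, p: False}
  {p: False, e: False}
  {p: True, e: True}


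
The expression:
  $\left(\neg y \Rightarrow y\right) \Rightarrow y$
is always true.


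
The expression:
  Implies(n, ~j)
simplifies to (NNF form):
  ~j | ~n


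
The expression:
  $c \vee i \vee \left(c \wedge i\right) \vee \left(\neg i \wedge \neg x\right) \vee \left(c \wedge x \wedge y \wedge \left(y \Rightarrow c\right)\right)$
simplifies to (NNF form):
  $c \vee i \vee \neg x$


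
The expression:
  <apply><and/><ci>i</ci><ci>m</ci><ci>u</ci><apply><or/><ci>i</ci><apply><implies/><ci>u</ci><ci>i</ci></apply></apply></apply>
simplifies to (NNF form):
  <apply><and/><ci>i</ci><ci>m</ci><ci>u</ci></apply>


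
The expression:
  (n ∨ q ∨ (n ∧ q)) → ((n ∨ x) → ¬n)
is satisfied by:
  {n: False}


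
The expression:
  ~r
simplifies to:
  ~r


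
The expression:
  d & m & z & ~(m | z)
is never true.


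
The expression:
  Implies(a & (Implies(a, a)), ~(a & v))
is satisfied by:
  {v: False, a: False}
  {a: True, v: False}
  {v: True, a: False}


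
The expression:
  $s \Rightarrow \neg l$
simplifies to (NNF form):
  $\neg l \vee \neg s$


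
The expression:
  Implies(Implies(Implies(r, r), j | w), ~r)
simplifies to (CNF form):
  (~j | ~r) & (~r | ~w)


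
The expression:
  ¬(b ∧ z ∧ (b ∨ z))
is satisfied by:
  {z: False, b: False}
  {b: True, z: False}
  {z: True, b: False}


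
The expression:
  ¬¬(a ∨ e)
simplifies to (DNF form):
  a ∨ e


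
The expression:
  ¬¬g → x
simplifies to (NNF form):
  x ∨ ¬g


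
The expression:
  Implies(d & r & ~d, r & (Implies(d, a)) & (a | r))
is always true.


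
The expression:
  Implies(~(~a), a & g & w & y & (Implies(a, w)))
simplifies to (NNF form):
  ~a | (g & w & y)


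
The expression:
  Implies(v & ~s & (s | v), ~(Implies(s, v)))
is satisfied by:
  {s: True, v: False}
  {v: False, s: False}
  {v: True, s: True}


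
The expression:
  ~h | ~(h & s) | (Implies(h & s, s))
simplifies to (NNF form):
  True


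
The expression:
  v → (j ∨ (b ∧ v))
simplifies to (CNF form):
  b ∨ j ∨ ¬v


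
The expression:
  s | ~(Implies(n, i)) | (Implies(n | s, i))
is always true.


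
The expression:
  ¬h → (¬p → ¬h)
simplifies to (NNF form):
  True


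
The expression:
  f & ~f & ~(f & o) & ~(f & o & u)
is never true.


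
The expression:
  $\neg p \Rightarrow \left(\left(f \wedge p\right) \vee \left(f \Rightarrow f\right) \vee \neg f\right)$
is always true.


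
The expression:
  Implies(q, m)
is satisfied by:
  {m: True, q: False}
  {q: False, m: False}
  {q: True, m: True}


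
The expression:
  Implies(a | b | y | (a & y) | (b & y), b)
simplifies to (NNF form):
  b | (~a & ~y)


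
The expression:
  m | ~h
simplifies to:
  m | ~h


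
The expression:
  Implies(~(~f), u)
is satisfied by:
  {u: True, f: False}
  {f: False, u: False}
  {f: True, u: True}


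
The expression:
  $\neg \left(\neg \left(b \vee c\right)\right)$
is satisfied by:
  {b: True, c: True}
  {b: True, c: False}
  {c: True, b: False}


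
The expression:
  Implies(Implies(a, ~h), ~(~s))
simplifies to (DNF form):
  s | (a & h)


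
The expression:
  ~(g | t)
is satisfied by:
  {g: False, t: False}


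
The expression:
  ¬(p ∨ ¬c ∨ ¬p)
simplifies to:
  False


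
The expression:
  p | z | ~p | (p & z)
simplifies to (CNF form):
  True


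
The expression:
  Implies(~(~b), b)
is always true.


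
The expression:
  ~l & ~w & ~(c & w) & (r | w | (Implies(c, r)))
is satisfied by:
  {r: True, c: False, w: False, l: False}
  {l: False, c: False, r: False, w: False}
  {r: True, c: True, l: False, w: False}


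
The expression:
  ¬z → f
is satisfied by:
  {z: True, f: True}
  {z: True, f: False}
  {f: True, z: False}


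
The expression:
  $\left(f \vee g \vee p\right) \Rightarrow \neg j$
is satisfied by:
  {f: False, g: False, j: False, p: False}
  {p: True, f: False, g: False, j: False}
  {g: True, p: False, f: False, j: False}
  {p: True, g: True, f: False, j: False}
  {f: True, p: False, g: False, j: False}
  {p: True, f: True, g: False, j: False}
  {g: True, f: True, p: False, j: False}
  {p: True, g: True, f: True, j: False}
  {j: True, p: False, f: False, g: False}


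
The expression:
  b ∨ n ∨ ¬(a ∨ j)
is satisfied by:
  {n: True, b: True, a: False, j: False}
  {j: True, n: True, b: True, a: False}
  {n: True, b: True, a: True, j: False}
  {j: True, n: True, b: True, a: True}
  {n: True, a: False, b: False, j: False}
  {n: True, j: True, a: False, b: False}
  {n: True, a: True, b: False, j: False}
  {n: True, j: True, a: True, b: False}
  {b: True, j: False, a: False, n: False}
  {j: True, b: True, a: False, n: False}
  {b: True, a: True, j: False, n: False}
  {j: True, b: True, a: True, n: False}
  {j: False, a: False, b: False, n: False}


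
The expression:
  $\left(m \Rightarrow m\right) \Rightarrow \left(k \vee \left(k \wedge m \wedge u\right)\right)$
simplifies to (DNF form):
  $k$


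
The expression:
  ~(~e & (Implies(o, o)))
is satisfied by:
  {e: True}


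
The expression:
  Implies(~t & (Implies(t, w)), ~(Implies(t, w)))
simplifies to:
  t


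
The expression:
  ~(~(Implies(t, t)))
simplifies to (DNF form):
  True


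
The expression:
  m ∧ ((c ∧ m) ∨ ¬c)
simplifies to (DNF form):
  m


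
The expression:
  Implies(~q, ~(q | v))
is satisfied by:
  {q: True, v: False}
  {v: False, q: False}
  {v: True, q: True}


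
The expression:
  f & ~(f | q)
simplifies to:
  False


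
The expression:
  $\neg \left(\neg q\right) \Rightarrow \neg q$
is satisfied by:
  {q: False}


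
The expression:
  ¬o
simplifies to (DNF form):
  ¬o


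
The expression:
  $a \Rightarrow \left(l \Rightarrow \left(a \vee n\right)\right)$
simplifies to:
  $\text{True}$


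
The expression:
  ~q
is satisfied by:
  {q: False}


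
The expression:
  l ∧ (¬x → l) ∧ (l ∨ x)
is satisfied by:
  {l: True}


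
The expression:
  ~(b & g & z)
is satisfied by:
  {g: False, z: False, b: False}
  {b: True, g: False, z: False}
  {z: True, g: False, b: False}
  {b: True, z: True, g: False}
  {g: True, b: False, z: False}
  {b: True, g: True, z: False}
  {z: True, g: True, b: False}


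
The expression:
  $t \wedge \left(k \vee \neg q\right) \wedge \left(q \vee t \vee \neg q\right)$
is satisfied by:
  {t: True, k: True, q: False}
  {t: True, q: False, k: False}
  {t: True, k: True, q: True}


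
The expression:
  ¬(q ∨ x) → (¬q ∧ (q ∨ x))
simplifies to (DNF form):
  q ∨ x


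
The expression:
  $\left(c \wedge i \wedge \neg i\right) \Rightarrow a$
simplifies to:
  $\text{True}$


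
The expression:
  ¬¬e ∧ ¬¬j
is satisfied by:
  {j: True, e: True}


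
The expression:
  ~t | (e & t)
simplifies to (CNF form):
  e | ~t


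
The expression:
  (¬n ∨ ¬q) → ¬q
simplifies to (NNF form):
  n ∨ ¬q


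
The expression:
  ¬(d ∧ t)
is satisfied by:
  {t: False, d: False}
  {d: True, t: False}
  {t: True, d: False}


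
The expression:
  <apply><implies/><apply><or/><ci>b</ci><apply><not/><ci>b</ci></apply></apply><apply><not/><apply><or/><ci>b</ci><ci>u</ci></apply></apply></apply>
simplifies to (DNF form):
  <apply><and/><apply><not/><ci>b</ci></apply><apply><not/><ci>u</ci></apply></apply>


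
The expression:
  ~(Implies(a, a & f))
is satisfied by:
  {a: True, f: False}


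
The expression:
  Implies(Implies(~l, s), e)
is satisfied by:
  {e: True, l: False, s: False}
  {e: True, s: True, l: False}
  {e: True, l: True, s: False}
  {e: True, s: True, l: True}
  {s: False, l: False, e: False}


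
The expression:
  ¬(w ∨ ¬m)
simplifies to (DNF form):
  m ∧ ¬w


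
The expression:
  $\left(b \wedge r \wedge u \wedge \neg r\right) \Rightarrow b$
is always true.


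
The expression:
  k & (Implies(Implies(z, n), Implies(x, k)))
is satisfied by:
  {k: True}


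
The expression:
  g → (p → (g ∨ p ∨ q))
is always true.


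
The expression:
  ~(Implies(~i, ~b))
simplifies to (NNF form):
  b & ~i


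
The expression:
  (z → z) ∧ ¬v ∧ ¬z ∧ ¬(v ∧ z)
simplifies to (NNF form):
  ¬v ∧ ¬z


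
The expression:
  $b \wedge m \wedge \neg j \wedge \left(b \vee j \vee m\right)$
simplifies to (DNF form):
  $b \wedge m \wedge \neg j$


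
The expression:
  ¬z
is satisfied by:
  {z: False}


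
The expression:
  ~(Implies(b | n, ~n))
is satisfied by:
  {n: True}


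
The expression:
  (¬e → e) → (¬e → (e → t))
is always true.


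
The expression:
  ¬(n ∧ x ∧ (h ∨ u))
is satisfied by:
  {h: False, u: False, n: False, x: False}
  {u: True, x: False, h: False, n: False}
  {h: True, x: False, u: False, n: False}
  {u: True, h: True, x: False, n: False}
  {x: True, h: False, u: False, n: False}
  {x: True, u: True, h: False, n: False}
  {x: True, h: True, u: False, n: False}
  {x: True, u: True, h: True, n: False}
  {n: True, x: False, h: False, u: False}
  {n: True, u: True, x: False, h: False}
  {n: True, h: True, x: False, u: False}
  {n: True, u: True, h: True, x: False}
  {n: True, x: True, h: False, u: False}


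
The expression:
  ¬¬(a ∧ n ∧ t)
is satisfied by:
  {t: True, a: True, n: True}


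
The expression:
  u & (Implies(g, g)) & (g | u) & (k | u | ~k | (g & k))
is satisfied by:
  {u: True}


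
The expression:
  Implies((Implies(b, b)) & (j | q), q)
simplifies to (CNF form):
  q | ~j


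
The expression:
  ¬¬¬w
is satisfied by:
  {w: False}


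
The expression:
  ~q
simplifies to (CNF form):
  ~q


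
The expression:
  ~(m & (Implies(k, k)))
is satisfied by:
  {m: False}


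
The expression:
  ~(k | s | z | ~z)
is never true.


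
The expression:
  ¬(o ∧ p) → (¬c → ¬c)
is always true.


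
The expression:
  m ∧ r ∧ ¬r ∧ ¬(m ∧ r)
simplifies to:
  False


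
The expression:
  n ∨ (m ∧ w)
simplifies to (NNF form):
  n ∨ (m ∧ w)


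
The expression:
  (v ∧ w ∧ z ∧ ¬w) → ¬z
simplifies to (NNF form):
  True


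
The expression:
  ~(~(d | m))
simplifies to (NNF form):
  d | m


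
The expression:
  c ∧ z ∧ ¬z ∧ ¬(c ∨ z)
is never true.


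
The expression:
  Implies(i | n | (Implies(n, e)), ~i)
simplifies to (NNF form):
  ~i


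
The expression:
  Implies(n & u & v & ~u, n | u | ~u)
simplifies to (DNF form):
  True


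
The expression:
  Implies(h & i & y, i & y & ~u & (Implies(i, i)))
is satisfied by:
  {h: False, u: False, y: False, i: False}
  {i: True, h: False, u: False, y: False}
  {y: True, h: False, u: False, i: False}
  {i: True, y: True, h: False, u: False}
  {u: True, i: False, h: False, y: False}
  {i: True, u: True, h: False, y: False}
  {y: True, u: True, i: False, h: False}
  {i: True, y: True, u: True, h: False}
  {h: True, y: False, u: False, i: False}
  {i: True, h: True, y: False, u: False}
  {y: True, h: True, i: False, u: False}
  {i: True, y: True, h: True, u: False}
  {u: True, h: True, y: False, i: False}
  {i: True, u: True, h: True, y: False}
  {y: True, u: True, h: True, i: False}


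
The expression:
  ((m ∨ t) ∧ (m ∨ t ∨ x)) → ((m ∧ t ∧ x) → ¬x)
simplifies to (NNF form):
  ¬m ∨ ¬t ∨ ¬x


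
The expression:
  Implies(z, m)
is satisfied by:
  {m: True, z: False}
  {z: False, m: False}
  {z: True, m: True}


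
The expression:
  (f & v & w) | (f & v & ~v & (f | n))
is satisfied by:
  {w: True, f: True, v: True}


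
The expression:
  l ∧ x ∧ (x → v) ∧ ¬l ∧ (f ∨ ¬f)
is never true.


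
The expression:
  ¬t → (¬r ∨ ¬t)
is always true.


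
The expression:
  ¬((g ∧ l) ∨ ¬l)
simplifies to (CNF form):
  l ∧ ¬g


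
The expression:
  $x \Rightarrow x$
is always true.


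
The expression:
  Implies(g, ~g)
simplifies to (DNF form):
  ~g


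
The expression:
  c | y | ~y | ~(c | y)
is always true.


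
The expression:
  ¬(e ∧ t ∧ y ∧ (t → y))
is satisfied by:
  {e: False, t: False, y: False}
  {y: True, e: False, t: False}
  {t: True, e: False, y: False}
  {y: True, t: True, e: False}
  {e: True, y: False, t: False}
  {y: True, e: True, t: False}
  {t: True, e: True, y: False}


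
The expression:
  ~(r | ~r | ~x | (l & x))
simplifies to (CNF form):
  False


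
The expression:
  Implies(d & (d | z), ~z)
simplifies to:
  ~d | ~z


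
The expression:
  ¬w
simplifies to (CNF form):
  ¬w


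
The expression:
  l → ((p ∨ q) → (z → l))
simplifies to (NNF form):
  True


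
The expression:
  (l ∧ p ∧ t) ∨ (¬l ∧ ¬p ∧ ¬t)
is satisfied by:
  {t: False, p: False, l: False}
  {p: True, l: True, t: True}


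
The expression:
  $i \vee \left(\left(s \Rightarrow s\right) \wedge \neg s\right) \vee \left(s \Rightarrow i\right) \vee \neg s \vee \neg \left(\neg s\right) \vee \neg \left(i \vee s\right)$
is always true.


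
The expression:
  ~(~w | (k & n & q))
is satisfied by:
  {w: True, k: False, q: False, n: False}
  {n: True, w: True, k: False, q: False}
  {q: True, w: True, k: False, n: False}
  {n: True, q: True, w: True, k: False}
  {k: True, w: True, n: False, q: False}
  {n: True, k: True, w: True, q: False}
  {q: True, k: True, w: True, n: False}


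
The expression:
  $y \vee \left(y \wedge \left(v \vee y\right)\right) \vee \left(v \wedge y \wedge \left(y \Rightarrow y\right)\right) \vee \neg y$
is always true.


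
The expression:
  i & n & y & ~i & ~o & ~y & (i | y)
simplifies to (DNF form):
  False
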